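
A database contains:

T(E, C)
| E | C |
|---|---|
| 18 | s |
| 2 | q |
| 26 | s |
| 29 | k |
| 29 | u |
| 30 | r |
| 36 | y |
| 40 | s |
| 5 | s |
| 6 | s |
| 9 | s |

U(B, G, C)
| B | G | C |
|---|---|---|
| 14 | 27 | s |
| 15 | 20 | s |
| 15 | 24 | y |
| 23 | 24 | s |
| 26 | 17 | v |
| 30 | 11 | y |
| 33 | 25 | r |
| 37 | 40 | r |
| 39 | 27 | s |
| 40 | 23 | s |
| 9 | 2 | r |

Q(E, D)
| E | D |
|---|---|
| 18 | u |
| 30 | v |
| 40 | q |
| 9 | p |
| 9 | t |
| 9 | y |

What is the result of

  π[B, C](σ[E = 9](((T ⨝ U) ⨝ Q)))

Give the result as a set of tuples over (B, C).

{(14, s), (15, s), (23, s), (39, s), (40, s)}

Joining T and U on C yields {(18, s, 14, 27), (18, s, 15, 20), (18, s, 23, 24), (18, s, 39, 27), (18, s, 40, 23), (26, s, 14, 27), (26, s, 15, 20), (26, s, 23, 24), (26, s, 39, 27), (26, s, 40, 23), (30, r, 33, 25), (30, r, 37, 40), (30, r, 9, 2), (36, y, 15, 24), (36, y, 30, 11), (40, s, 14, 27), (40, s, 15, 20), (40, s, 23, 24), (40, s, 39, 27), (40, s, 40, 23), (5, s, 14, 27), (5, s, 15, 20), (5, s, 23, 24), (5, s, 39, 27), (5, s, 40, 23), (6, s, 14, 27), (6, s, 15, 20), (6, s, 23, 24), (6, s, 39, 27), (6, s, 40, 23), (9, s, 14, 27), (9, s, 15, 20), (9, s, 23, 24), (9, s, 39, 27), (9, s, 40, 23)}.
Joining (T ⨝ U) and Q on E yields {(18, s, 14, 27, u), (18, s, 15, 20, u), (18, s, 23, 24, u), (18, s, 39, 27, u), (18, s, 40, 23, u), (30, r, 33, 25, v), (30, r, 37, 40, v), (30, r, 9, 2, v), (40, s, 14, 27, q), (40, s, 15, 20, q), (40, s, 23, 24, q), (40, s, 39, 27, q), (40, s, 40, 23, q), (9, s, 14, 27, p), (9, s, 14, 27, t), (9, s, 14, 27, y), (9, s, 15, 20, p), (9, s, 15, 20, t), (9, s, 15, 20, y), (9, s, 23, 24, p), (9, s, 23, 24, t), (9, s, 23, 24, y), (9, s, 39, 27, p), (9, s, 39, 27, t), (9, s, 39, 27, y), (9, s, 40, 23, p), (9, s, 40, 23, t), (9, s, 40, 23, y)}.
Apply σ_{E = 9}; surviving tuples: {(9, s, 14, 27, p), (9, s, 14, 27, t), (9, s, 14, 27, y), (9, s, 15, 20, p), (9, s, 15, 20, t), (9, s, 15, 20, y), (9, s, 23, 24, p), (9, s, 23, 24, t), (9, s, 23, 24, y), (9, s, 39, 27, p), (9, s, 39, 27, t), (9, s, 39, 27, y), (9, s, 40, 23, p), (9, s, 40, 23, t), (9, s, 40, 23, y)}
π[B, C]: project onto (B, C) (10 duplicate(s) eliminated) → {(14, s), (15, s), (23, s), (39, s), (40, s)}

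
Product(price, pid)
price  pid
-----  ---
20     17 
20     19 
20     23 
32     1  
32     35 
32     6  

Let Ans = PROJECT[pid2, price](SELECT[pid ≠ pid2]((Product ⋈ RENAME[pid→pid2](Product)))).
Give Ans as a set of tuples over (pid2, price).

ρ[pid→pid2]: schema becomes (price, pid2); tuples unchanged.
Product ⋈ RENAME[pid→pid2](Product) (natural join on price): {(20, 17, 17), (20, 17, 19), (20, 17, 23), (20, 19, 17), (20, 19, 19), (20, 19, 23), (20, 23, 17), (20, 23, 19), (20, 23, 23), (32, 1, 1), (32, 1, 35), (32, 1, 6), (32, 35, 1), (32, 35, 35), (32, 35, 6), (32, 6, 1), (32, 6, 35), (32, 6, 6)}
Apply σ_{pid ≠ pid2}; surviving tuples: {(20, 17, 19), (20, 17, 23), (20, 19, 17), (20, 19, 23), (20, 23, 17), (20, 23, 19), (32, 1, 35), (32, 1, 6), (32, 35, 1), (32, 35, 6), (32, 6, 1), (32, 6, 35)}
π[pid2, price]: project onto (pid2, price) (6 duplicate(s) eliminated) → {(1, 32), (17, 20), (19, 20), (23, 20), (35, 32), (6, 32)}

{(1, 32), (17, 20), (19, 20), (23, 20), (35, 32), (6, 32)}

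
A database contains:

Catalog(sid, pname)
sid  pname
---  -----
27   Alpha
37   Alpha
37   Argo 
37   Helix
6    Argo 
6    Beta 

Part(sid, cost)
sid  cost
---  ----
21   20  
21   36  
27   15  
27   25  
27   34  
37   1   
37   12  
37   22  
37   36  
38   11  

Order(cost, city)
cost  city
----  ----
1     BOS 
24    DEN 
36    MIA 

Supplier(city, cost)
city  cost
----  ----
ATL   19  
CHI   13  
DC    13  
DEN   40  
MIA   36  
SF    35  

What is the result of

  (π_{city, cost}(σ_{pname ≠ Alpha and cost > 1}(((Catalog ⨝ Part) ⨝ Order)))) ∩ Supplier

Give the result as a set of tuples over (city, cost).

Catalog ⋈ Part (natural join on sid): {(27, Alpha, 15), (27, Alpha, 25), (27, Alpha, 34), (37, Alpha, 1), (37, Alpha, 12), (37, Alpha, 22), (37, Alpha, 36), (37, Argo, 1), (37, Argo, 12), (37, Argo, 22), (37, Argo, 36), (37, Helix, 1), (37, Helix, 12), (37, Helix, 22), (37, Helix, 36)}
(Catalog ⨝ Part) ⋈ Order (natural join on cost): {(37, Alpha, 1, BOS), (37, Alpha, 36, MIA), (37, Argo, 1, BOS), (37, Argo, 36, MIA), (37, Helix, 1, BOS), (37, Helix, 36, MIA)}
Apply σ_{pname ≠ Alpha and cost > 1}; surviving tuples: {(37, Argo, 36, MIA), (37, Helix, 36, MIA)}
π[city, cost]: project onto (city, cost) (1 duplicate(s) eliminated) → {(MIA, 36)}
Intersection: {(MIA, 36)} with {(ATL, 19), (CHI, 13), (DC, 13), (DEN, 40), (MIA, 36), (SF, 35)} → {(MIA, 36)}

{(MIA, 36)}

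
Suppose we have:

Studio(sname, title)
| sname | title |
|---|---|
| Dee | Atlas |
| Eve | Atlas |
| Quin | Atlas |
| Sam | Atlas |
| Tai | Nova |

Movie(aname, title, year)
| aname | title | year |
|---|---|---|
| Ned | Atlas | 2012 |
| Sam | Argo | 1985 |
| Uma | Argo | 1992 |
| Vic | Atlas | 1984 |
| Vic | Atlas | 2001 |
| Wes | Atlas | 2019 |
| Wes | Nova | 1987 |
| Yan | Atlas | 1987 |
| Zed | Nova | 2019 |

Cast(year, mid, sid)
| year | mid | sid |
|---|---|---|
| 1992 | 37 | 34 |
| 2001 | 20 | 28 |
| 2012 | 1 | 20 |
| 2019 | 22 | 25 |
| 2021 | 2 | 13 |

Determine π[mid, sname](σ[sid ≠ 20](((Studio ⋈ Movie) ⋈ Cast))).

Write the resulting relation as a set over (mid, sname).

Joining Studio and Movie on title yields {(Dee, Atlas, Ned, 2012), (Dee, Atlas, Vic, 1984), (Dee, Atlas, Vic, 2001), (Dee, Atlas, Wes, 2019), (Dee, Atlas, Yan, 1987), (Eve, Atlas, Ned, 2012), (Eve, Atlas, Vic, 1984), (Eve, Atlas, Vic, 2001), (Eve, Atlas, Wes, 2019), (Eve, Atlas, Yan, 1987), (Quin, Atlas, Ned, 2012), (Quin, Atlas, Vic, 1984), (Quin, Atlas, Vic, 2001), (Quin, Atlas, Wes, 2019), (Quin, Atlas, Yan, 1987), (Sam, Atlas, Ned, 2012), (Sam, Atlas, Vic, 1984), (Sam, Atlas, Vic, 2001), (Sam, Atlas, Wes, 2019), (Sam, Atlas, Yan, 1987), (Tai, Nova, Wes, 1987), (Tai, Nova, Zed, 2019)}.
Joining (Studio ⋈ Movie) and Cast on year yields {(Dee, Atlas, Ned, 2012, 1, 20), (Dee, Atlas, Vic, 2001, 20, 28), (Dee, Atlas, Wes, 2019, 22, 25), (Eve, Atlas, Ned, 2012, 1, 20), (Eve, Atlas, Vic, 2001, 20, 28), (Eve, Atlas, Wes, 2019, 22, 25), (Quin, Atlas, Ned, 2012, 1, 20), (Quin, Atlas, Vic, 2001, 20, 28), (Quin, Atlas, Wes, 2019, 22, 25), (Sam, Atlas, Ned, 2012, 1, 20), (Sam, Atlas, Vic, 2001, 20, 28), (Sam, Atlas, Wes, 2019, 22, 25), (Tai, Nova, Zed, 2019, 22, 25)}.
Filtering on sid ≠ 20 leaves {(Dee, Atlas, Vic, 2001, 20, 28), (Dee, Atlas, Wes, 2019, 22, 25), (Eve, Atlas, Vic, 2001, 20, 28), (Eve, Atlas, Wes, 2019, 22, 25), (Quin, Atlas, Vic, 2001, 20, 28), (Quin, Atlas, Wes, 2019, 22, 25), (Sam, Atlas, Vic, 2001, 20, 28), (Sam, Atlas, Wes, 2019, 22, 25), (Tai, Nova, Zed, 2019, 22, 25)}.
π_{mid, sname} gives {(20, Dee), (20, Eve), (20, Quin), (20, Sam), (22, Dee), (22, Eve), (22, Quin), (22, Sam), (22, Tai)}.

{(20, Dee), (20, Eve), (20, Quin), (20, Sam), (22, Dee), (22, Eve), (22, Quin), (22, Sam), (22, Tai)}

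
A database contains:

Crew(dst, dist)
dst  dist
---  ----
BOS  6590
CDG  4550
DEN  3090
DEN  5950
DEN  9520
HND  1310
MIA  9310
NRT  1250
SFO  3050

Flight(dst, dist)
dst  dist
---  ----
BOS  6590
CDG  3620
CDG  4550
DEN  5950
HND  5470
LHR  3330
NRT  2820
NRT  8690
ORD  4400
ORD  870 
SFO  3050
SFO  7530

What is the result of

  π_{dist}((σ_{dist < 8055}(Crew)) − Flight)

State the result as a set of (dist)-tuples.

{1250, 1310, 3090}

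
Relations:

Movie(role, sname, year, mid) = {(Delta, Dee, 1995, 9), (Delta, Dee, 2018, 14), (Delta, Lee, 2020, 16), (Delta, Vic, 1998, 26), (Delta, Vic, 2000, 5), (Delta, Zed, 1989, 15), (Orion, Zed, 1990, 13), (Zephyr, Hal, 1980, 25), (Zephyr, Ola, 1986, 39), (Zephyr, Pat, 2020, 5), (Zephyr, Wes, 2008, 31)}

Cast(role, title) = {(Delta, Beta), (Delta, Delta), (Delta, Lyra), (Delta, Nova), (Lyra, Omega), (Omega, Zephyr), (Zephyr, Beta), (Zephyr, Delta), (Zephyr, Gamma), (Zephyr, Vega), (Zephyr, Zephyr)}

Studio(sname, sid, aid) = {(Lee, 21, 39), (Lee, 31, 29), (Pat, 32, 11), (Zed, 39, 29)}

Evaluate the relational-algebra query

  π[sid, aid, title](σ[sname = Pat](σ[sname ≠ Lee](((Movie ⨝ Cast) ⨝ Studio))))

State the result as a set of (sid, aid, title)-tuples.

{(32, 11, Beta), (32, 11, Delta), (32, 11, Gamma), (32, 11, Vega), (32, 11, Zephyr)}

Joining Movie and Cast on role yields {(Delta, Dee, 1995, 9, Beta), (Delta, Dee, 1995, 9, Delta), (Delta, Dee, 1995, 9, Lyra), (Delta, Dee, 1995, 9, Nova), (Delta, Dee, 2018, 14, Beta), (Delta, Dee, 2018, 14, Delta), (Delta, Dee, 2018, 14, Lyra), (Delta, Dee, 2018, 14, Nova), (Delta, Lee, 2020, 16, Beta), (Delta, Lee, 2020, 16, Delta), (Delta, Lee, 2020, 16, Lyra), (Delta, Lee, 2020, 16, Nova), (Delta, Vic, 1998, 26, Beta), (Delta, Vic, 1998, 26, Delta), (Delta, Vic, 1998, 26, Lyra), (Delta, Vic, 1998, 26, Nova), (Delta, Vic, 2000, 5, Beta), (Delta, Vic, 2000, 5, Delta), (Delta, Vic, 2000, 5, Lyra), (Delta, Vic, 2000, 5, Nova), (Delta, Zed, 1989, 15, Beta), (Delta, Zed, 1989, 15, Delta), (Delta, Zed, 1989, 15, Lyra), (Delta, Zed, 1989, 15, Nova), (Zephyr, Hal, 1980, 25, Beta), (Zephyr, Hal, 1980, 25, Delta), (Zephyr, Hal, 1980, 25, Gamma), (Zephyr, Hal, 1980, 25, Vega), (Zephyr, Hal, 1980, 25, Zephyr), (Zephyr, Ola, 1986, 39, Beta), (Zephyr, Ola, 1986, 39, Delta), (Zephyr, Ola, 1986, 39, Gamma), (Zephyr, Ola, 1986, 39, Vega), (Zephyr, Ola, 1986, 39, Zephyr), (Zephyr, Pat, 2020, 5, Beta), (Zephyr, Pat, 2020, 5, Delta), (Zephyr, Pat, 2020, 5, Gamma), (Zephyr, Pat, 2020, 5, Vega), (Zephyr, Pat, 2020, 5, Zephyr), (Zephyr, Wes, 2008, 31, Beta), (Zephyr, Wes, 2008, 31, Delta), (Zephyr, Wes, 2008, 31, Gamma), (Zephyr, Wes, 2008, 31, Vega), (Zephyr, Wes, 2008, 31, Zephyr)}.
Joining (Movie ⨝ Cast) and Studio on sname yields {(Delta, Lee, 2020, 16, Beta, 21, 39), (Delta, Lee, 2020, 16, Beta, 31, 29), (Delta, Lee, 2020, 16, Delta, 21, 39), (Delta, Lee, 2020, 16, Delta, 31, 29), (Delta, Lee, 2020, 16, Lyra, 21, 39), (Delta, Lee, 2020, 16, Lyra, 31, 29), (Delta, Lee, 2020, 16, Nova, 21, 39), (Delta, Lee, 2020, 16, Nova, 31, 29), (Delta, Zed, 1989, 15, Beta, 39, 29), (Delta, Zed, 1989, 15, Delta, 39, 29), (Delta, Zed, 1989, 15, Lyra, 39, 29), (Delta, Zed, 1989, 15, Nova, 39, 29), (Zephyr, Pat, 2020, 5, Beta, 32, 11), (Zephyr, Pat, 2020, 5, Delta, 32, 11), (Zephyr, Pat, 2020, 5, Gamma, 32, 11), (Zephyr, Pat, 2020, 5, Vega, 32, 11), (Zephyr, Pat, 2020, 5, Zephyr, 32, 11)}.
Selection sname ≠ Lee: {(Delta, Zed, 1989, 15, Beta, 39, 29), (Delta, Zed, 1989, 15, Delta, 39, 29), (Delta, Zed, 1989, 15, Lyra, 39, 29), (Delta, Zed, 1989, 15, Nova, 39, 29), (Zephyr, Pat, 2020, 5, Beta, 32, 11), (Zephyr, Pat, 2020, 5, Delta, 32, 11), (Zephyr, Pat, 2020, 5, Gamma, 32, 11), (Zephyr, Pat, 2020, 5, Vega, 32, 11), (Zephyr, Pat, 2020, 5, Zephyr, 32, 11)}
Selection sname = Pat: {(Zephyr, Pat, 2020, 5, Beta, 32, 11), (Zephyr, Pat, 2020, 5, Delta, 32, 11), (Zephyr, Pat, 2020, 5, Gamma, 32, 11), (Zephyr, Pat, 2020, 5, Vega, 32, 11), (Zephyr, Pat, 2020, 5, Zephyr, 32, 11)}
Projecting to sid, aid, title: {(32, 11, Beta), (32, 11, Delta), (32, 11, Gamma), (32, 11, Vega), (32, 11, Zephyr)}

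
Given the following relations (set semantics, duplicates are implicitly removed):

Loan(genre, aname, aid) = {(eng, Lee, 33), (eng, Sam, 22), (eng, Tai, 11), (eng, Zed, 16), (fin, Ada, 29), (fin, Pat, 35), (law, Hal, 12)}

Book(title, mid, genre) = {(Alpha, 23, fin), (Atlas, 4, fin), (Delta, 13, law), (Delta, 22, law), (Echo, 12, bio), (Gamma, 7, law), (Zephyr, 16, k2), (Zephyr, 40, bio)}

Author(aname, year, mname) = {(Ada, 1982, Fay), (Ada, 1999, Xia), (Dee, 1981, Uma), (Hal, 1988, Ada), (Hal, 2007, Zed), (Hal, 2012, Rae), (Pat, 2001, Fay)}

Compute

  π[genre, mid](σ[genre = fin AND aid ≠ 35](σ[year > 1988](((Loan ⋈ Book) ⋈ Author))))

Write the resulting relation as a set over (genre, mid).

Joining Loan and Book on genre yields {(fin, Ada, 29, Alpha, 23), (fin, Ada, 29, Atlas, 4), (fin, Pat, 35, Alpha, 23), (fin, Pat, 35, Atlas, 4), (law, Hal, 12, Delta, 13), (law, Hal, 12, Delta, 22), (law, Hal, 12, Gamma, 7)}.
Joining (Loan ⋈ Book) and Author on aname yields {(fin, Ada, 29, Alpha, 23, 1982, Fay), (fin, Ada, 29, Alpha, 23, 1999, Xia), (fin, Ada, 29, Atlas, 4, 1982, Fay), (fin, Ada, 29, Atlas, 4, 1999, Xia), (fin, Pat, 35, Alpha, 23, 2001, Fay), (fin, Pat, 35, Atlas, 4, 2001, Fay), (law, Hal, 12, Delta, 13, 1988, Ada), (law, Hal, 12, Delta, 13, 2007, Zed), (law, Hal, 12, Delta, 13, 2012, Rae), (law, Hal, 12, Delta, 22, 1988, Ada), (law, Hal, 12, Delta, 22, 2007, Zed), (law, Hal, 12, Delta, 22, 2012, Rae), (law, Hal, 12, Gamma, 7, 1988, Ada), (law, Hal, 12, Gamma, 7, 2007, Zed), (law, Hal, 12, Gamma, 7, 2012, Rae)}.
Apply σ_{year > 1988}; surviving tuples: {(fin, Ada, 29, Alpha, 23, 1999, Xia), (fin, Ada, 29, Atlas, 4, 1999, Xia), (fin, Pat, 35, Alpha, 23, 2001, Fay), (fin, Pat, 35, Atlas, 4, 2001, Fay), (law, Hal, 12, Delta, 13, 2007, Zed), (law, Hal, 12, Delta, 13, 2012, Rae), (law, Hal, 12, Delta, 22, 2007, Zed), (law, Hal, 12, Delta, 22, 2012, Rae), (law, Hal, 12, Gamma, 7, 2007, Zed), (law, Hal, 12, Gamma, 7, 2012, Rae)}
Apply σ_{genre = fin AND aid ≠ 35}; surviving tuples: {(fin, Ada, 29, Alpha, 23, 1999, Xia), (fin, Ada, 29, Atlas, 4, 1999, Xia)}
Projecting to genre, mid: {(fin, 23), (fin, 4)}

{(fin, 23), (fin, 4)}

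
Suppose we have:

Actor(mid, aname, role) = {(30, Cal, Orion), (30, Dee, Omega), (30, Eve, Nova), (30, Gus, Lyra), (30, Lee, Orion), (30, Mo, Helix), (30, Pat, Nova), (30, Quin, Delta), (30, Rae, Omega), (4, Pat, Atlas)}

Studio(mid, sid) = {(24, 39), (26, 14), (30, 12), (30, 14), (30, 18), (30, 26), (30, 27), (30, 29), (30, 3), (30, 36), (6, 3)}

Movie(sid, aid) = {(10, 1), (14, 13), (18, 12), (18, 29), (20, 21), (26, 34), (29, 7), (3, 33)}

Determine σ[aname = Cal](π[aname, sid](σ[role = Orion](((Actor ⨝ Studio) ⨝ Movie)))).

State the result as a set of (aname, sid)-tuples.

{(Cal, 14), (Cal, 18), (Cal, 26), (Cal, 29), (Cal, 3)}

Natural join on mid: {(30, Cal, Orion, 12), (30, Cal, Orion, 14), (30, Cal, Orion, 18), (30, Cal, Orion, 26), (30, Cal, Orion, 27), (30, Cal, Orion, 29), (30, Cal, Orion, 3), (30, Cal, Orion, 36), (30, Dee, Omega, 12), (30, Dee, Omega, 14), (30, Dee, Omega, 18), (30, Dee, Omega, 26), (30, Dee, Omega, 27), (30, Dee, Omega, 29), (30, Dee, Omega, 3), (30, Dee, Omega, 36), (30, Eve, Nova, 12), (30, Eve, Nova, 14), (30, Eve, Nova, 18), (30, Eve, Nova, 26), (30, Eve, Nova, 27), (30, Eve, Nova, 29), (30, Eve, Nova, 3), (30, Eve, Nova, 36), (30, Gus, Lyra, 12), (30, Gus, Lyra, 14), (30, Gus, Lyra, 18), (30, Gus, Lyra, 26), (30, Gus, Lyra, 27), (30, Gus, Lyra, 29), (30, Gus, Lyra, 3), (30, Gus, Lyra, 36), (30, Lee, Orion, 12), (30, Lee, Orion, 14), (30, Lee, Orion, 18), (30, Lee, Orion, 26), (30, Lee, Orion, 27), (30, Lee, Orion, 29), (30, Lee, Orion, 3), (30, Lee, Orion, 36), (30, Mo, Helix, 12), (30, Mo, Helix, 14), (30, Mo, Helix, 18), (30, Mo, Helix, 26), (30, Mo, Helix, 27), (30, Mo, Helix, 29), (30, Mo, Helix, 3), (30, Mo, Helix, 36), (30, Pat, Nova, 12), (30, Pat, Nova, 14), (30, Pat, Nova, 18), (30, Pat, Nova, 26), (30, Pat, Nova, 27), (30, Pat, Nova, 29), (30, Pat, Nova, 3), (30, Pat, Nova, 36), (30, Quin, Delta, 12), (30, Quin, Delta, 14), (30, Quin, Delta, 18), (30, Quin, Delta, 26), (30, Quin, Delta, 27), (30, Quin, Delta, 29), (30, Quin, Delta, 3), (30, Quin, Delta, 36), (30, Rae, Omega, 12), (30, Rae, Omega, 14), (30, Rae, Omega, 18), (30, Rae, Omega, 26), (30, Rae, Omega, 27), (30, Rae, Omega, 29), (30, Rae, Omega, 3), (30, Rae, Omega, 36)}
Natural join on sid: {(30, Cal, Orion, 14, 13), (30, Cal, Orion, 18, 12), (30, Cal, Orion, 18, 29), (30, Cal, Orion, 26, 34), (30, Cal, Orion, 29, 7), (30, Cal, Orion, 3, 33), (30, Dee, Omega, 14, 13), (30, Dee, Omega, 18, 12), (30, Dee, Omega, 18, 29), (30, Dee, Omega, 26, 34), (30, Dee, Omega, 29, 7), (30, Dee, Omega, 3, 33), (30, Eve, Nova, 14, 13), (30, Eve, Nova, 18, 12), (30, Eve, Nova, 18, 29), (30, Eve, Nova, 26, 34), (30, Eve, Nova, 29, 7), (30, Eve, Nova, 3, 33), (30, Gus, Lyra, 14, 13), (30, Gus, Lyra, 18, 12), (30, Gus, Lyra, 18, 29), (30, Gus, Lyra, 26, 34), (30, Gus, Lyra, 29, 7), (30, Gus, Lyra, 3, 33), (30, Lee, Orion, 14, 13), (30, Lee, Orion, 18, 12), (30, Lee, Orion, 18, 29), (30, Lee, Orion, 26, 34), (30, Lee, Orion, 29, 7), (30, Lee, Orion, 3, 33), (30, Mo, Helix, 14, 13), (30, Mo, Helix, 18, 12), (30, Mo, Helix, 18, 29), (30, Mo, Helix, 26, 34), (30, Mo, Helix, 29, 7), (30, Mo, Helix, 3, 33), (30, Pat, Nova, 14, 13), (30, Pat, Nova, 18, 12), (30, Pat, Nova, 18, 29), (30, Pat, Nova, 26, 34), (30, Pat, Nova, 29, 7), (30, Pat, Nova, 3, 33), (30, Quin, Delta, 14, 13), (30, Quin, Delta, 18, 12), (30, Quin, Delta, 18, 29), (30, Quin, Delta, 26, 34), (30, Quin, Delta, 29, 7), (30, Quin, Delta, 3, 33), (30, Rae, Omega, 14, 13), (30, Rae, Omega, 18, 12), (30, Rae, Omega, 18, 29), (30, Rae, Omega, 26, 34), (30, Rae, Omega, 29, 7), (30, Rae, Omega, 3, 33)}
Apply σ_{role = Orion}; surviving tuples: {(30, Cal, Orion, 14, 13), (30, Cal, Orion, 18, 12), (30, Cal, Orion, 18, 29), (30, Cal, Orion, 26, 34), (30, Cal, Orion, 29, 7), (30, Cal, Orion, 3, 33), (30, Lee, Orion, 14, 13), (30, Lee, Orion, 18, 12), (30, Lee, Orion, 18, 29), (30, Lee, Orion, 26, 34), (30, Lee, Orion, 29, 7), (30, Lee, Orion, 3, 33)}
π[aname, sid]: project onto (aname, sid) (2 duplicate(s) eliminated) → {(Cal, 14), (Cal, 18), (Cal, 26), (Cal, 29), (Cal, 3), (Lee, 14), (Lee, 18), (Lee, 26), (Lee, 29), (Lee, 3)}
Apply σ_{aname = Cal}; surviving tuples: {(Cal, 14), (Cal, 18), (Cal, 26), (Cal, 29), (Cal, 3)}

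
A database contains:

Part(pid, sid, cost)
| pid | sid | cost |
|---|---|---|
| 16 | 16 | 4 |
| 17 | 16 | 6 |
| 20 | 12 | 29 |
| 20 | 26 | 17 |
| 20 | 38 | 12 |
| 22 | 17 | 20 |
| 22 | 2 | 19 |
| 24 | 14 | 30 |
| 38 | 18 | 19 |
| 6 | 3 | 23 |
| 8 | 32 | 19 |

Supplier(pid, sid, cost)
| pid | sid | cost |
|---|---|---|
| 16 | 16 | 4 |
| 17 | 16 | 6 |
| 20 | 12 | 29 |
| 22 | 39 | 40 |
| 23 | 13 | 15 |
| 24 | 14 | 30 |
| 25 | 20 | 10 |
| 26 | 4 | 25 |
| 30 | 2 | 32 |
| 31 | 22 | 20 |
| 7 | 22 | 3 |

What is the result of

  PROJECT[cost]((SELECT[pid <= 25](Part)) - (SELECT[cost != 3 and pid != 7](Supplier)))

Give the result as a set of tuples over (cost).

{12, 17, 19, 20, 23}

Selection pid <= 25: {(16, 16, 4), (17, 16, 6), (20, 12, 29), (20, 26, 17), (20, 38, 12), (22, 17, 20), (22, 2, 19), (24, 14, 30), (6, 3, 23), (8, 32, 19)}
Selection cost != 3 and pid != 7: {(16, 16, 4), (17, 16, 6), (20, 12, 29), (22, 39, 40), (23, 13, 15), (24, 14, 30), (25, 20, 10), (26, 4, 25), (30, 2, 32), (31, 22, 20)}
Taking the difference: {(20, 26, 17), (20, 38, 12), (22, 17, 20), (22, 2, 19), (6, 3, 23), (8, 32, 19)}
π_{cost} gives {12, 17, 19, 20, 23} (1 duplicate(s) eliminated).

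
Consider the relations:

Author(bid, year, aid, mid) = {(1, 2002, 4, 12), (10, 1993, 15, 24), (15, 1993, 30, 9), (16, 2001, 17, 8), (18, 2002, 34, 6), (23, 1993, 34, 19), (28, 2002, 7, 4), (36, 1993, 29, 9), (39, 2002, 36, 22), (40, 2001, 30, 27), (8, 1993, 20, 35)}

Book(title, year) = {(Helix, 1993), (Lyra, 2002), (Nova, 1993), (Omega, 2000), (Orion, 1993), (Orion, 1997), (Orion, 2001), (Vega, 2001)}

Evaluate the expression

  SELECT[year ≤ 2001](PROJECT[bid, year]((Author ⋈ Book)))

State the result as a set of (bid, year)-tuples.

{(10, 1993), (15, 1993), (16, 2001), (23, 1993), (36, 1993), (40, 2001), (8, 1993)}

Natural join on year: {(1, 2002, 4, 12, Lyra), (10, 1993, 15, 24, Helix), (10, 1993, 15, 24, Nova), (10, 1993, 15, 24, Orion), (15, 1993, 30, 9, Helix), (15, 1993, 30, 9, Nova), (15, 1993, 30, 9, Orion), (16, 2001, 17, 8, Orion), (16, 2001, 17, 8, Vega), (18, 2002, 34, 6, Lyra), (23, 1993, 34, 19, Helix), (23, 1993, 34, 19, Nova), (23, 1993, 34, 19, Orion), (28, 2002, 7, 4, Lyra), (36, 1993, 29, 9, Helix), (36, 1993, 29, 9, Nova), (36, 1993, 29, 9, Orion), (39, 2002, 36, 22, Lyra), (40, 2001, 30, 27, Orion), (40, 2001, 30, 27, Vega), (8, 1993, 20, 35, Helix), (8, 1993, 20, 35, Nova), (8, 1993, 20, 35, Orion)}
Keep only column(s) bid, year (12 duplicate(s) eliminated): {(1, 2002), (10, 1993), (15, 1993), (16, 2001), (18, 2002), (23, 1993), (28, 2002), (36, 1993), (39, 2002), (40, 2001), (8, 1993)}
Apply σ_{year ≤ 2001}; surviving tuples: {(10, 1993), (15, 1993), (16, 2001), (23, 1993), (36, 1993), (40, 2001), (8, 1993)}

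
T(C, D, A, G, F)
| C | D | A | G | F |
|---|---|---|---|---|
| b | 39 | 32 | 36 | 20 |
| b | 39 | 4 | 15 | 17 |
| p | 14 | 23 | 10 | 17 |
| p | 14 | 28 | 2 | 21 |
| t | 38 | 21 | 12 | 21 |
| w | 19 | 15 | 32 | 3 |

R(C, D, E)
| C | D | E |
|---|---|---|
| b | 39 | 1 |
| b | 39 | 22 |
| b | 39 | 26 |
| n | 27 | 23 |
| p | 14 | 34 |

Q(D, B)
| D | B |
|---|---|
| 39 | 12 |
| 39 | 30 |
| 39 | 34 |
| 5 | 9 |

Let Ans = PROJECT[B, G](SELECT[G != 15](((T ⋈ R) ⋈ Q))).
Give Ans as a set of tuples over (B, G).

{(12, 36), (30, 36), (34, 36)}

Joining T and R on C, D yields {(b, 39, 32, 36, 20, 1), (b, 39, 32, 36, 20, 22), (b, 39, 32, 36, 20, 26), (b, 39, 4, 15, 17, 1), (b, 39, 4, 15, 17, 22), (b, 39, 4, 15, 17, 26), (p, 14, 23, 10, 17, 34), (p, 14, 28, 2, 21, 34)}.
Joining (T ⋈ R) and Q on D yields {(b, 39, 32, 36, 20, 1, 12), (b, 39, 32, 36, 20, 1, 30), (b, 39, 32, 36, 20, 1, 34), (b, 39, 32, 36, 20, 22, 12), (b, 39, 32, 36, 20, 22, 30), (b, 39, 32, 36, 20, 22, 34), (b, 39, 32, 36, 20, 26, 12), (b, 39, 32, 36, 20, 26, 30), (b, 39, 32, 36, 20, 26, 34), (b, 39, 4, 15, 17, 1, 12), (b, 39, 4, 15, 17, 1, 30), (b, 39, 4, 15, 17, 1, 34), (b, 39, 4, 15, 17, 22, 12), (b, 39, 4, 15, 17, 22, 30), (b, 39, 4, 15, 17, 22, 34), (b, 39, 4, 15, 17, 26, 12), (b, 39, 4, 15, 17, 26, 30), (b, 39, 4, 15, 17, 26, 34)}.
Selection G != 15: {(b, 39, 32, 36, 20, 1, 12), (b, 39, 32, 36, 20, 1, 30), (b, 39, 32, 36, 20, 1, 34), (b, 39, 32, 36, 20, 22, 12), (b, 39, 32, 36, 20, 22, 30), (b, 39, 32, 36, 20, 22, 34), (b, 39, 32, 36, 20, 26, 12), (b, 39, 32, 36, 20, 26, 30), (b, 39, 32, 36, 20, 26, 34)}
π[B, G]: project onto (B, G) (6 duplicate(s) eliminated) → {(12, 36), (30, 36), (34, 36)}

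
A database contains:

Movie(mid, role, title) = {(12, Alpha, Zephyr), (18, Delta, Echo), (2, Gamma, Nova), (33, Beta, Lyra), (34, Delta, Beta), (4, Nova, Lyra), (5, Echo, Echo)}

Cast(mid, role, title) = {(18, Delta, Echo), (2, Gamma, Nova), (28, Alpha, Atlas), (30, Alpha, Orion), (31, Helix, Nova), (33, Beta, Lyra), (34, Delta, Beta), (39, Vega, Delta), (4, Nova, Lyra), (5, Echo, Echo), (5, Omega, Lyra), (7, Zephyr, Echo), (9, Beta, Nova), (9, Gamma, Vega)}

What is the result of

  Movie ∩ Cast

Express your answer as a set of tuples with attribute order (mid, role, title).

{(18, Delta, Echo), (2, Gamma, Nova), (33, Beta, Lyra), (34, Delta, Beta), (4, Nova, Lyra), (5, Echo, Echo)}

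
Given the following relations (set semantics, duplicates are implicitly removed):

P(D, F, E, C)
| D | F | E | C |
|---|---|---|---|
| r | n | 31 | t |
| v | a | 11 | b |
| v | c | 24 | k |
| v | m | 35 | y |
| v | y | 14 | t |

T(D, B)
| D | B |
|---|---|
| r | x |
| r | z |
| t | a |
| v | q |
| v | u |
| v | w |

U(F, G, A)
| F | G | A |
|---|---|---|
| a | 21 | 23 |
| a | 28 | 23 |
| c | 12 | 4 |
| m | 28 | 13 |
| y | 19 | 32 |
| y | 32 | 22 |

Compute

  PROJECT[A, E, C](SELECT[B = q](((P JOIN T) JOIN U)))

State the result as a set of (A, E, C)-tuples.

{(13, 35, y), (22, 14, t), (23, 11, b), (32, 14, t), (4, 24, k)}

Natural join on D: {(r, n, 31, t, x), (r, n, 31, t, z), (v, a, 11, b, q), (v, a, 11, b, u), (v, a, 11, b, w), (v, c, 24, k, q), (v, c, 24, k, u), (v, c, 24, k, w), (v, m, 35, y, q), (v, m, 35, y, u), (v, m, 35, y, w), (v, y, 14, t, q), (v, y, 14, t, u), (v, y, 14, t, w)}
Natural join on F: {(v, a, 11, b, q, 21, 23), (v, a, 11, b, q, 28, 23), (v, a, 11, b, u, 21, 23), (v, a, 11, b, u, 28, 23), (v, a, 11, b, w, 21, 23), (v, a, 11, b, w, 28, 23), (v, c, 24, k, q, 12, 4), (v, c, 24, k, u, 12, 4), (v, c, 24, k, w, 12, 4), (v, m, 35, y, q, 28, 13), (v, m, 35, y, u, 28, 13), (v, m, 35, y, w, 28, 13), (v, y, 14, t, q, 19, 32), (v, y, 14, t, q, 32, 22), (v, y, 14, t, u, 19, 32), (v, y, 14, t, u, 32, 22), (v, y, 14, t, w, 19, 32), (v, y, 14, t, w, 32, 22)}
Apply σ_{B = q}; surviving tuples: {(v, a, 11, b, q, 21, 23), (v, a, 11, b, q, 28, 23), (v, c, 24, k, q, 12, 4), (v, m, 35, y, q, 28, 13), (v, y, 14, t, q, 19, 32), (v, y, 14, t, q, 32, 22)}
π_{A, E, C} gives {(13, 35, y), (22, 14, t), (23, 11, b), (32, 14, t), (4, 24, k)} (1 duplicate(s) eliminated).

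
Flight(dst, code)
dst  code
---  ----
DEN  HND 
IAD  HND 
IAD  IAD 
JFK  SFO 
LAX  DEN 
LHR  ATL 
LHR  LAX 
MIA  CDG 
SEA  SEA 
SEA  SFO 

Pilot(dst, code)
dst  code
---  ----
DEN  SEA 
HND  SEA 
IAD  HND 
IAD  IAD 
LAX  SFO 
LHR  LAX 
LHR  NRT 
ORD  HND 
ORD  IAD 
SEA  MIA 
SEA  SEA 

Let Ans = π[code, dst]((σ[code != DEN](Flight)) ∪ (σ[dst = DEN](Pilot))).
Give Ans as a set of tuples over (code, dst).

{(ATL, LHR), (CDG, MIA), (HND, DEN), (HND, IAD), (IAD, IAD), (LAX, LHR), (SEA, DEN), (SEA, SEA), (SFO, JFK), (SFO, SEA)}

Filtering on code != DEN leaves {(DEN, HND), (IAD, HND), (IAD, IAD), (JFK, SFO), (LHR, ATL), (LHR, LAX), (MIA, CDG), (SEA, SEA), (SEA, SFO)}.
Filtering on dst = DEN leaves {(DEN, SEA)}.
Taking the union: {(DEN, HND), (DEN, SEA), (IAD, HND), (IAD, IAD), (JFK, SFO), (LHR, ATL), (LHR, LAX), (MIA, CDG), (SEA, SEA), (SEA, SFO)}
π_{code, dst} gives {(ATL, LHR), (CDG, MIA), (HND, DEN), (HND, IAD), (IAD, IAD), (LAX, LHR), (SEA, DEN), (SEA, SEA), (SFO, JFK), (SFO, SEA)}.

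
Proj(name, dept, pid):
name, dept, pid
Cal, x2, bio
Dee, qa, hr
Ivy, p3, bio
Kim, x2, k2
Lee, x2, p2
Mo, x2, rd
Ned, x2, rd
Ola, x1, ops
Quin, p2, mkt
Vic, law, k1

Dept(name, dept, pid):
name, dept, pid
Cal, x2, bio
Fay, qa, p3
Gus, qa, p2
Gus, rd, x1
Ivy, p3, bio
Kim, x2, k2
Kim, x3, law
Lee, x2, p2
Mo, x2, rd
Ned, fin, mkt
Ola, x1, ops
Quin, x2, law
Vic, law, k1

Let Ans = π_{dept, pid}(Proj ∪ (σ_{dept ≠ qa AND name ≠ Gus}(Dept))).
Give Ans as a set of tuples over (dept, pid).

{(fin, mkt), (law, k1), (p2, mkt), (p3, bio), (qa, hr), (x1, ops), (x2, bio), (x2, k2), (x2, law), (x2, p2), (x2, rd), (x3, law)}

Selection dept ≠ qa AND name ≠ Gus: {(Cal, x2, bio), (Ivy, p3, bio), (Kim, x2, k2), (Kim, x3, law), (Lee, x2, p2), (Mo, x2, rd), (Ned, fin, mkt), (Ola, x1, ops), (Quin, x2, law), (Vic, law, k1)}
Set union of the two operands is {(Cal, x2, bio), (Dee, qa, hr), (Ivy, p3, bio), (Kim, x2, k2), (Kim, x3, law), (Lee, x2, p2), (Mo, x2, rd), (Ned, fin, mkt), (Ned, x2, rd), (Ola, x1, ops), (Quin, p2, mkt), (Quin, x2, law), (Vic, law, k1)}.
π[dept, pid]: project onto (dept, pid) (1 duplicate(s) eliminated) → {(fin, mkt), (law, k1), (p2, mkt), (p3, bio), (qa, hr), (x1, ops), (x2, bio), (x2, k2), (x2, law), (x2, p2), (x2, rd), (x3, law)}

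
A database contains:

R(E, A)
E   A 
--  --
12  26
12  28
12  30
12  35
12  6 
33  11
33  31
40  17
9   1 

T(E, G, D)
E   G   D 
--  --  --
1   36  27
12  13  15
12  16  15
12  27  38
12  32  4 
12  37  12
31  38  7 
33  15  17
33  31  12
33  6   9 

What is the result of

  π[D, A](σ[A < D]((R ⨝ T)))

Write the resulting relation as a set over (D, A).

Joining R and T on E yields {(12, 26, 13, 15), (12, 26, 16, 15), (12, 26, 27, 38), (12, 26, 32, 4), (12, 26, 37, 12), (12, 28, 13, 15), (12, 28, 16, 15), (12, 28, 27, 38), (12, 28, 32, 4), (12, 28, 37, 12), (12, 30, 13, 15), (12, 30, 16, 15), (12, 30, 27, 38), (12, 30, 32, 4), (12, 30, 37, 12), (12, 35, 13, 15), (12, 35, 16, 15), (12, 35, 27, 38), (12, 35, 32, 4), (12, 35, 37, 12), (12, 6, 13, 15), (12, 6, 16, 15), (12, 6, 27, 38), (12, 6, 32, 4), (12, 6, 37, 12), (33, 11, 15, 17), (33, 11, 31, 12), (33, 11, 6, 9), (33, 31, 15, 17), (33, 31, 31, 12), (33, 31, 6, 9)}.
σ[A < D]: keep tuples satisfying A < D → {(12, 26, 27, 38), (12, 28, 27, 38), (12, 30, 27, 38), (12, 35, 27, 38), (12, 6, 13, 15), (12, 6, 16, 15), (12, 6, 27, 38), (12, 6, 37, 12), (33, 11, 15, 17), (33, 11, 31, 12)}
Projecting to D, A (1 duplicate(s) eliminated): {(12, 11), (12, 6), (15, 6), (17, 11), (38, 26), (38, 28), (38, 30), (38, 35), (38, 6)}

{(12, 11), (12, 6), (15, 6), (17, 11), (38, 26), (38, 28), (38, 30), (38, 35), (38, 6)}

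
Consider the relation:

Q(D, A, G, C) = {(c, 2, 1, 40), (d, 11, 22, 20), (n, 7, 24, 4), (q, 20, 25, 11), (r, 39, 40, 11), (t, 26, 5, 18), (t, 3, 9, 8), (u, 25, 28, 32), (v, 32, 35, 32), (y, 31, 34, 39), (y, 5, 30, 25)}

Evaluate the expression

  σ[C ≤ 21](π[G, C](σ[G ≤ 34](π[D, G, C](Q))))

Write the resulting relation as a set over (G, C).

{(22, 20), (24, 4), (25, 11), (5, 18), (9, 8)}

π_{D, G, C} gives {(c, 1, 40), (d, 22, 20), (n, 24, 4), (q, 25, 11), (r, 40, 11), (t, 5, 18), (t, 9, 8), (u, 28, 32), (v, 35, 32), (y, 30, 25), (y, 34, 39)}.
Filtering on G ≤ 34 leaves {(c, 1, 40), (d, 22, 20), (n, 24, 4), (q, 25, 11), (t, 5, 18), (t, 9, 8), (u, 28, 32), (y, 30, 25), (y, 34, 39)}.
π_{G, C} gives {(1, 40), (22, 20), (24, 4), (25, 11), (28, 32), (30, 25), (34, 39), (5, 18), (9, 8)}.
Filtering on C ≤ 21 leaves {(22, 20), (24, 4), (25, 11), (5, 18), (9, 8)}.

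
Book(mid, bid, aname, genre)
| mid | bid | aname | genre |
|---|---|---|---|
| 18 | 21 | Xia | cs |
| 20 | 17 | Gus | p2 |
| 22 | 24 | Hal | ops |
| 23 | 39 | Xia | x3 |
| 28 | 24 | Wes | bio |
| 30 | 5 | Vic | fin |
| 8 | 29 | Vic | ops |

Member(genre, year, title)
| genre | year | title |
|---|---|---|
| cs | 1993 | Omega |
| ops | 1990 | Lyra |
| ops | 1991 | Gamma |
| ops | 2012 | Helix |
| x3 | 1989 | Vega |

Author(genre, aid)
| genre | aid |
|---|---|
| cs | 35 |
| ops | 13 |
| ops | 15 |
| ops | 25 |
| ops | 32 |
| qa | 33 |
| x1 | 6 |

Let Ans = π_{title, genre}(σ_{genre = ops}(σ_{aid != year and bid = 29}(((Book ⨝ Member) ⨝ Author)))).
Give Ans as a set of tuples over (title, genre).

{(Gamma, ops), (Helix, ops), (Lyra, ops)}

Natural join on genre: {(18, 21, Xia, cs, 1993, Omega), (22, 24, Hal, ops, 1990, Lyra), (22, 24, Hal, ops, 1991, Gamma), (22, 24, Hal, ops, 2012, Helix), (23, 39, Xia, x3, 1989, Vega), (8, 29, Vic, ops, 1990, Lyra), (8, 29, Vic, ops, 1991, Gamma), (8, 29, Vic, ops, 2012, Helix)}
Natural join on genre: {(18, 21, Xia, cs, 1993, Omega, 35), (22, 24, Hal, ops, 1990, Lyra, 13), (22, 24, Hal, ops, 1990, Lyra, 15), (22, 24, Hal, ops, 1990, Lyra, 25), (22, 24, Hal, ops, 1990, Lyra, 32), (22, 24, Hal, ops, 1991, Gamma, 13), (22, 24, Hal, ops, 1991, Gamma, 15), (22, 24, Hal, ops, 1991, Gamma, 25), (22, 24, Hal, ops, 1991, Gamma, 32), (22, 24, Hal, ops, 2012, Helix, 13), (22, 24, Hal, ops, 2012, Helix, 15), (22, 24, Hal, ops, 2012, Helix, 25), (22, 24, Hal, ops, 2012, Helix, 32), (8, 29, Vic, ops, 1990, Lyra, 13), (8, 29, Vic, ops, 1990, Lyra, 15), (8, 29, Vic, ops, 1990, Lyra, 25), (8, 29, Vic, ops, 1990, Lyra, 32), (8, 29, Vic, ops, 1991, Gamma, 13), (8, 29, Vic, ops, 1991, Gamma, 15), (8, 29, Vic, ops, 1991, Gamma, 25), (8, 29, Vic, ops, 1991, Gamma, 32), (8, 29, Vic, ops, 2012, Helix, 13), (8, 29, Vic, ops, 2012, Helix, 15), (8, 29, Vic, ops, 2012, Helix, 25), (8, 29, Vic, ops, 2012, Helix, 32)}
Filtering on aid != year and bid = 29 leaves {(8, 29, Vic, ops, 1990, Lyra, 13), (8, 29, Vic, ops, 1990, Lyra, 15), (8, 29, Vic, ops, 1990, Lyra, 25), (8, 29, Vic, ops, 1990, Lyra, 32), (8, 29, Vic, ops, 1991, Gamma, 13), (8, 29, Vic, ops, 1991, Gamma, 15), (8, 29, Vic, ops, 1991, Gamma, 25), (8, 29, Vic, ops, 1991, Gamma, 32), (8, 29, Vic, ops, 2012, Helix, 13), (8, 29, Vic, ops, 2012, Helix, 15), (8, 29, Vic, ops, 2012, Helix, 25), (8, 29, Vic, ops, 2012, Helix, 32)}.
Filtering on genre = ops leaves {(8, 29, Vic, ops, 1990, Lyra, 13), (8, 29, Vic, ops, 1990, Lyra, 15), (8, 29, Vic, ops, 1990, Lyra, 25), (8, 29, Vic, ops, 1990, Lyra, 32), (8, 29, Vic, ops, 1991, Gamma, 13), (8, 29, Vic, ops, 1991, Gamma, 15), (8, 29, Vic, ops, 1991, Gamma, 25), (8, 29, Vic, ops, 1991, Gamma, 32), (8, 29, Vic, ops, 2012, Helix, 13), (8, 29, Vic, ops, 2012, Helix, 15), (8, 29, Vic, ops, 2012, Helix, 25), (8, 29, Vic, ops, 2012, Helix, 32)}.
Keep only column(s) title, genre (9 duplicate(s) eliminated): {(Gamma, ops), (Helix, ops), (Lyra, ops)}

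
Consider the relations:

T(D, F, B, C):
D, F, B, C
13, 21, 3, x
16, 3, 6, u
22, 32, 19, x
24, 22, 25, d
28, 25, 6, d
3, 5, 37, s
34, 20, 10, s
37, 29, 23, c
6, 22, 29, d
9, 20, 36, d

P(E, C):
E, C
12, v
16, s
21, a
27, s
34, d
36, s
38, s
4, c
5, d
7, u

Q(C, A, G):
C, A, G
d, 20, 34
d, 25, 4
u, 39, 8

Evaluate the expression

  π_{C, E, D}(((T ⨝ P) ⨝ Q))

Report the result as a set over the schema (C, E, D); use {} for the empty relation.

Natural join on C: {(16, 3, 6, u, 7), (24, 22, 25, d, 34), (24, 22, 25, d, 5), (28, 25, 6, d, 34), (28, 25, 6, d, 5), (3, 5, 37, s, 16), (3, 5, 37, s, 27), (3, 5, 37, s, 36), (3, 5, 37, s, 38), (34, 20, 10, s, 16), (34, 20, 10, s, 27), (34, 20, 10, s, 36), (34, 20, 10, s, 38), (37, 29, 23, c, 4), (6, 22, 29, d, 34), (6, 22, 29, d, 5), (9, 20, 36, d, 34), (9, 20, 36, d, 5)}
Natural join on C: {(16, 3, 6, u, 7, 39, 8), (24, 22, 25, d, 34, 20, 34), (24, 22, 25, d, 34, 25, 4), (24, 22, 25, d, 5, 20, 34), (24, 22, 25, d, 5, 25, 4), (28, 25, 6, d, 34, 20, 34), (28, 25, 6, d, 34, 25, 4), (28, 25, 6, d, 5, 20, 34), (28, 25, 6, d, 5, 25, 4), (6, 22, 29, d, 34, 20, 34), (6, 22, 29, d, 34, 25, 4), (6, 22, 29, d, 5, 20, 34), (6, 22, 29, d, 5, 25, 4), (9, 20, 36, d, 34, 20, 34), (9, 20, 36, d, 34, 25, 4), (9, 20, 36, d, 5, 20, 34), (9, 20, 36, d, 5, 25, 4)}
π[C, E, D]: project onto (C, E, D) (8 duplicate(s) eliminated) → {(d, 34, 24), (d, 34, 28), (d, 34, 6), (d, 34, 9), (d, 5, 24), (d, 5, 28), (d, 5, 6), (d, 5, 9), (u, 7, 16)}

{(d, 34, 24), (d, 34, 28), (d, 34, 6), (d, 34, 9), (d, 5, 24), (d, 5, 28), (d, 5, 6), (d, 5, 9), (u, 7, 16)}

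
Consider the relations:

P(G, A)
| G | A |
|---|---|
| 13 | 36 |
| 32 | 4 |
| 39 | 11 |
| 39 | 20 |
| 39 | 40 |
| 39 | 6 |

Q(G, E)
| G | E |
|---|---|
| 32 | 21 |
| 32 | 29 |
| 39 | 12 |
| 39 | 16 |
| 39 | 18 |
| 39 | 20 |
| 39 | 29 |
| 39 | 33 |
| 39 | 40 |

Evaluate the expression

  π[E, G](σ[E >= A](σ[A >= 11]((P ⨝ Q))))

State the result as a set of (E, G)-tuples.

P ⋈ Q (natural join on G): {(32, 4, 21), (32, 4, 29), (39, 11, 12), (39, 11, 16), (39, 11, 18), (39, 11, 20), (39, 11, 29), (39, 11, 33), (39, 11, 40), (39, 20, 12), (39, 20, 16), (39, 20, 18), (39, 20, 20), (39, 20, 29), (39, 20, 33), (39, 20, 40), (39, 40, 12), (39, 40, 16), (39, 40, 18), (39, 40, 20), (39, 40, 29), (39, 40, 33), (39, 40, 40), (39, 6, 12), (39, 6, 16), (39, 6, 18), (39, 6, 20), (39, 6, 29), (39, 6, 33), (39, 6, 40)}
Apply σ_{A >= 11}; surviving tuples: {(39, 11, 12), (39, 11, 16), (39, 11, 18), (39, 11, 20), (39, 11, 29), (39, 11, 33), (39, 11, 40), (39, 20, 12), (39, 20, 16), (39, 20, 18), (39, 20, 20), (39, 20, 29), (39, 20, 33), (39, 20, 40), (39, 40, 12), (39, 40, 16), (39, 40, 18), (39, 40, 20), (39, 40, 29), (39, 40, 33), (39, 40, 40)}
Apply σ_{E >= A}; surviving tuples: {(39, 11, 12), (39, 11, 16), (39, 11, 18), (39, 11, 20), (39, 11, 29), (39, 11, 33), (39, 11, 40), (39, 20, 20), (39, 20, 29), (39, 20, 33), (39, 20, 40), (39, 40, 40)}
π[E, G]: project onto (E, G) (5 duplicate(s) eliminated) → {(12, 39), (16, 39), (18, 39), (20, 39), (29, 39), (33, 39), (40, 39)}

{(12, 39), (16, 39), (18, 39), (20, 39), (29, 39), (33, 39), (40, 39)}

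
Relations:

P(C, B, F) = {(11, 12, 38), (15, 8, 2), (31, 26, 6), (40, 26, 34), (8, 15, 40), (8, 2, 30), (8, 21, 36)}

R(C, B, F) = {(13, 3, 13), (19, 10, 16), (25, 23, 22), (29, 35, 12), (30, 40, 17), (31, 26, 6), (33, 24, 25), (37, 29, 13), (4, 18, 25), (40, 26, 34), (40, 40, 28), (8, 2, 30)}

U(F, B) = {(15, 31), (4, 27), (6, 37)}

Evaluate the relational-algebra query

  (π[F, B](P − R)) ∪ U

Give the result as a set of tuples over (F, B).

Set difference of the two operands is {(11, 12, 38), (15, 8, 2), (8, 15, 40), (8, 21, 36)}.
π_{F, B} gives {(2, 8), (36, 21), (38, 12), (40, 15)}.
Set union of the two operands is {(15, 31), (2, 8), (36, 21), (38, 12), (4, 27), (40, 15), (6, 37)}.

{(15, 31), (2, 8), (36, 21), (38, 12), (4, 27), (40, 15), (6, 37)}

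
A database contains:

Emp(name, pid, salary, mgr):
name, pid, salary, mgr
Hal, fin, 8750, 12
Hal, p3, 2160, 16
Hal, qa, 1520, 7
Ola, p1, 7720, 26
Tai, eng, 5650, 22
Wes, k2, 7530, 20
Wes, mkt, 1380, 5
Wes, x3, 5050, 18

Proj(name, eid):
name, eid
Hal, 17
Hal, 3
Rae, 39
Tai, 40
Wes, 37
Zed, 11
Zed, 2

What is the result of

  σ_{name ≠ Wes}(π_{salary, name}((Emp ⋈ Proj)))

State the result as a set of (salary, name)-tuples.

Joining Emp and Proj on name yields {(Hal, fin, 8750, 12, 17), (Hal, fin, 8750, 12, 3), (Hal, p3, 2160, 16, 17), (Hal, p3, 2160, 16, 3), (Hal, qa, 1520, 7, 17), (Hal, qa, 1520, 7, 3), (Tai, eng, 5650, 22, 40), (Wes, k2, 7530, 20, 37), (Wes, mkt, 1380, 5, 37), (Wes, x3, 5050, 18, 37)}.
π[salary, name]: project onto (salary, name) (3 duplicate(s) eliminated) → {(1380, Wes), (1520, Hal), (2160, Hal), (5050, Wes), (5650, Tai), (7530, Wes), (8750, Hal)}
σ[name ≠ Wes]: keep tuples satisfying name ≠ Wes → {(1520, Hal), (2160, Hal), (5650, Tai), (8750, Hal)}

{(1520, Hal), (2160, Hal), (5650, Tai), (8750, Hal)}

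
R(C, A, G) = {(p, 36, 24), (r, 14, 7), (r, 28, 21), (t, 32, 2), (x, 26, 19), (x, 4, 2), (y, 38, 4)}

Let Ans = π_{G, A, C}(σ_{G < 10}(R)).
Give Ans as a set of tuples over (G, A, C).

{(2, 32, t), (2, 4, x), (4, 38, y), (7, 14, r)}

Apply σ_{G < 10}; surviving tuples: {(r, 14, 7), (t, 32, 2), (x, 4, 2), (y, 38, 4)}
π_{G, A, C} gives {(2, 32, t), (2, 4, x), (4, 38, y), (7, 14, r)}.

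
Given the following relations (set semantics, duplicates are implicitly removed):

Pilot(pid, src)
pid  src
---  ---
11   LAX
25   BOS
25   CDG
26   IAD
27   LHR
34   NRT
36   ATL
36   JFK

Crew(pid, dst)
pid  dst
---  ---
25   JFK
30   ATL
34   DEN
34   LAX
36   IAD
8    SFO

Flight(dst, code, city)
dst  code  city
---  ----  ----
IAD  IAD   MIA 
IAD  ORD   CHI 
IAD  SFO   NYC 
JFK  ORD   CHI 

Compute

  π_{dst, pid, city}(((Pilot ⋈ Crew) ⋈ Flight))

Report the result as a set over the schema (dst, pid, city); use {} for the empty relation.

{(IAD, 36, CHI), (IAD, 36, MIA), (IAD, 36, NYC), (JFK, 25, CHI)}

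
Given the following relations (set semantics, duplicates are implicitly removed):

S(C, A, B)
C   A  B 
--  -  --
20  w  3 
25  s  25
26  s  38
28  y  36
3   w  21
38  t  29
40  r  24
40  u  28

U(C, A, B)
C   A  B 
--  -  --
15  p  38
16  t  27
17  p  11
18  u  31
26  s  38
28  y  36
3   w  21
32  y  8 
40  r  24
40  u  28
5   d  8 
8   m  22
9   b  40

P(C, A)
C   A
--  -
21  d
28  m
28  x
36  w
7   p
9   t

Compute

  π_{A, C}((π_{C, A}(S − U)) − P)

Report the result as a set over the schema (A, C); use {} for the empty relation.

{(s, 25), (t, 38), (w, 20)}

Set difference of the two operands is {(20, w, 3), (25, s, 25), (38, t, 29)}.
Keep only column(s) C, A: {(20, w), (25, s), (38, t)}
Set difference of the two operands is {(20, w), (25, s), (38, t)}.
Keep only column(s) A, C: {(s, 25), (t, 38), (w, 20)}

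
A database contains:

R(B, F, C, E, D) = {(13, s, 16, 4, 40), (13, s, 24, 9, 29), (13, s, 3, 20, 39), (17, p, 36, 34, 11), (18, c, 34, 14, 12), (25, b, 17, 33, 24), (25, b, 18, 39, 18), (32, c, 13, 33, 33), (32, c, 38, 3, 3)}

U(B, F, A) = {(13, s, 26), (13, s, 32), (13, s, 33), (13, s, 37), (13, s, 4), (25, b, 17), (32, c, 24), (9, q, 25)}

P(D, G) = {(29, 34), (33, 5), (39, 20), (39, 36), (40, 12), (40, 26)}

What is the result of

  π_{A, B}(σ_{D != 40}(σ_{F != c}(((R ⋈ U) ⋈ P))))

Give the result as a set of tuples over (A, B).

{(26, 13), (32, 13), (33, 13), (37, 13), (4, 13)}

Natural join on B, F: {(13, s, 16, 4, 40, 26), (13, s, 16, 4, 40, 32), (13, s, 16, 4, 40, 33), (13, s, 16, 4, 40, 37), (13, s, 16, 4, 40, 4), (13, s, 24, 9, 29, 26), (13, s, 24, 9, 29, 32), (13, s, 24, 9, 29, 33), (13, s, 24, 9, 29, 37), (13, s, 24, 9, 29, 4), (13, s, 3, 20, 39, 26), (13, s, 3, 20, 39, 32), (13, s, 3, 20, 39, 33), (13, s, 3, 20, 39, 37), (13, s, 3, 20, 39, 4), (25, b, 17, 33, 24, 17), (25, b, 18, 39, 18, 17), (32, c, 13, 33, 33, 24), (32, c, 38, 3, 3, 24)}
Natural join on D: {(13, s, 16, 4, 40, 26, 12), (13, s, 16, 4, 40, 26, 26), (13, s, 16, 4, 40, 32, 12), (13, s, 16, 4, 40, 32, 26), (13, s, 16, 4, 40, 33, 12), (13, s, 16, 4, 40, 33, 26), (13, s, 16, 4, 40, 37, 12), (13, s, 16, 4, 40, 37, 26), (13, s, 16, 4, 40, 4, 12), (13, s, 16, 4, 40, 4, 26), (13, s, 24, 9, 29, 26, 34), (13, s, 24, 9, 29, 32, 34), (13, s, 24, 9, 29, 33, 34), (13, s, 24, 9, 29, 37, 34), (13, s, 24, 9, 29, 4, 34), (13, s, 3, 20, 39, 26, 20), (13, s, 3, 20, 39, 26, 36), (13, s, 3, 20, 39, 32, 20), (13, s, 3, 20, 39, 32, 36), (13, s, 3, 20, 39, 33, 20), (13, s, 3, 20, 39, 33, 36), (13, s, 3, 20, 39, 37, 20), (13, s, 3, 20, 39, 37, 36), (13, s, 3, 20, 39, 4, 20), (13, s, 3, 20, 39, 4, 36), (32, c, 13, 33, 33, 24, 5)}
Apply σ_{F != c}; surviving tuples: {(13, s, 16, 4, 40, 26, 12), (13, s, 16, 4, 40, 26, 26), (13, s, 16, 4, 40, 32, 12), (13, s, 16, 4, 40, 32, 26), (13, s, 16, 4, 40, 33, 12), (13, s, 16, 4, 40, 33, 26), (13, s, 16, 4, 40, 37, 12), (13, s, 16, 4, 40, 37, 26), (13, s, 16, 4, 40, 4, 12), (13, s, 16, 4, 40, 4, 26), (13, s, 24, 9, 29, 26, 34), (13, s, 24, 9, 29, 32, 34), (13, s, 24, 9, 29, 33, 34), (13, s, 24, 9, 29, 37, 34), (13, s, 24, 9, 29, 4, 34), (13, s, 3, 20, 39, 26, 20), (13, s, 3, 20, 39, 26, 36), (13, s, 3, 20, 39, 32, 20), (13, s, 3, 20, 39, 32, 36), (13, s, 3, 20, 39, 33, 20), (13, s, 3, 20, 39, 33, 36), (13, s, 3, 20, 39, 37, 20), (13, s, 3, 20, 39, 37, 36), (13, s, 3, 20, 39, 4, 20), (13, s, 3, 20, 39, 4, 36)}
Apply σ_{D != 40}; surviving tuples: {(13, s, 24, 9, 29, 26, 34), (13, s, 24, 9, 29, 32, 34), (13, s, 24, 9, 29, 33, 34), (13, s, 24, 9, 29, 37, 34), (13, s, 24, 9, 29, 4, 34), (13, s, 3, 20, 39, 26, 20), (13, s, 3, 20, 39, 26, 36), (13, s, 3, 20, 39, 32, 20), (13, s, 3, 20, 39, 32, 36), (13, s, 3, 20, 39, 33, 20), (13, s, 3, 20, 39, 33, 36), (13, s, 3, 20, 39, 37, 20), (13, s, 3, 20, 39, 37, 36), (13, s, 3, 20, 39, 4, 20), (13, s, 3, 20, 39, 4, 36)}
Projecting to A, B (10 duplicate(s) eliminated): {(26, 13), (32, 13), (33, 13), (37, 13), (4, 13)}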